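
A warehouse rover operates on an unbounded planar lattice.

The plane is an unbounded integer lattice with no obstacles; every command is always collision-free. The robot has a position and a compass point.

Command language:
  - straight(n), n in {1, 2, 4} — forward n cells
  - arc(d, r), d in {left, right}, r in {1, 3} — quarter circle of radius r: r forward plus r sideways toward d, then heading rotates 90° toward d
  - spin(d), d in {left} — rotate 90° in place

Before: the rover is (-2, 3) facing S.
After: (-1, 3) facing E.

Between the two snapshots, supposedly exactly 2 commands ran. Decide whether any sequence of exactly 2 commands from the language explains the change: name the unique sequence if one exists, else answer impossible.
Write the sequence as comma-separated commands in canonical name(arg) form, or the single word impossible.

key: running straight(1) before spin(left) would end elsewhere — order is forced
start: (-2, 3) facing S
1. spin(left) → (-2, 3) facing E
2. straight(1) → (-1, 3) facing E
no other 2-command option fits: unique.

spin(left), straight(1)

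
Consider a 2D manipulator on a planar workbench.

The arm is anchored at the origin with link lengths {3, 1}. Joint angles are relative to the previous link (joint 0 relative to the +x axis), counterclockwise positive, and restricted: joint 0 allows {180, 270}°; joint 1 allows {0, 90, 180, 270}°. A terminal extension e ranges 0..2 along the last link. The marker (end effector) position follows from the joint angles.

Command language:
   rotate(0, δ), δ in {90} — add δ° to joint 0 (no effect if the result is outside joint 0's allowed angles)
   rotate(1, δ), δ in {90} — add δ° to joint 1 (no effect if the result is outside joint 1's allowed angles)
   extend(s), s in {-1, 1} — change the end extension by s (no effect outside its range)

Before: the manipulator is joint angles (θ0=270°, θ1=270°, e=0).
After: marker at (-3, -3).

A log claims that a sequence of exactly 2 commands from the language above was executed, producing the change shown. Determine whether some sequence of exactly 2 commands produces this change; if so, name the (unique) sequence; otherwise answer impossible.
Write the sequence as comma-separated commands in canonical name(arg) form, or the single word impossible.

extend(1), extend(1)

start: joint angles (θ0=270°, θ1=270°, e=0)
1. extend(1) → joint angles (θ0=270°, θ1=270°, e=1)
2. extend(1) → joint angles (θ0=270°, θ1=270°, e=2)
all 16 alternatives checked — unique.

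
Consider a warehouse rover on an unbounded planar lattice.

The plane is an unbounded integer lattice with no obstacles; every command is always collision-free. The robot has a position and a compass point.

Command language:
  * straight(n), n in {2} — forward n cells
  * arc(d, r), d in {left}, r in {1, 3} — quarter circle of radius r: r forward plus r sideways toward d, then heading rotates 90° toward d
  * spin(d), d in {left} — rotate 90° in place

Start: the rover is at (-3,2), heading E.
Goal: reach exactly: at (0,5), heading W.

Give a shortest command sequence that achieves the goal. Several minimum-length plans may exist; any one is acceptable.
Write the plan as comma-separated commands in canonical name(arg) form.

arc(left, 3), spin(left)

initial: at (-3,2), heading E
t=1 arc(left, 3) ⇒ at (0,5), heading N
t=2 spin(left) ⇒ at (0,5), heading W
nothing shorter than 2 reaches the goal.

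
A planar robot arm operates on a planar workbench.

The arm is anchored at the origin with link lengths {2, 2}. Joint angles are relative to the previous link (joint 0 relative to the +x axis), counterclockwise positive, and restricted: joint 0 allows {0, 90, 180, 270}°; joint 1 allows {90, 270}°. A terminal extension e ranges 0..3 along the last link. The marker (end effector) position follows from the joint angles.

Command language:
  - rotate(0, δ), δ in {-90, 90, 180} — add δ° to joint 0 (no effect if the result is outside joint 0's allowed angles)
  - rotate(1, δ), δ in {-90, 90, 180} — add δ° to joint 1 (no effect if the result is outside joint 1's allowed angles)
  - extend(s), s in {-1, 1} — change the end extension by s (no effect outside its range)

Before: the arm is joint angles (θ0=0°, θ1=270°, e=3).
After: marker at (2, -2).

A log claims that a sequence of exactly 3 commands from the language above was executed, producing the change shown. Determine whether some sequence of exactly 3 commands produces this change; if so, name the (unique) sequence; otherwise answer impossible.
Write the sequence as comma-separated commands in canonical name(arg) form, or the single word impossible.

initial: joint angles (θ0=0°, θ1=270°, e=3)
step 1 (extend(-1)): joint angles (θ0=0°, θ1=270°, e=2)
step 2 (extend(-1)): joint angles (θ0=0°, θ1=270°, e=1)
step 3 (extend(-1)): joint angles (θ0=0°, θ1=270°, e=0)
no rival 3-sequence matches.

extend(-1), extend(-1), extend(-1)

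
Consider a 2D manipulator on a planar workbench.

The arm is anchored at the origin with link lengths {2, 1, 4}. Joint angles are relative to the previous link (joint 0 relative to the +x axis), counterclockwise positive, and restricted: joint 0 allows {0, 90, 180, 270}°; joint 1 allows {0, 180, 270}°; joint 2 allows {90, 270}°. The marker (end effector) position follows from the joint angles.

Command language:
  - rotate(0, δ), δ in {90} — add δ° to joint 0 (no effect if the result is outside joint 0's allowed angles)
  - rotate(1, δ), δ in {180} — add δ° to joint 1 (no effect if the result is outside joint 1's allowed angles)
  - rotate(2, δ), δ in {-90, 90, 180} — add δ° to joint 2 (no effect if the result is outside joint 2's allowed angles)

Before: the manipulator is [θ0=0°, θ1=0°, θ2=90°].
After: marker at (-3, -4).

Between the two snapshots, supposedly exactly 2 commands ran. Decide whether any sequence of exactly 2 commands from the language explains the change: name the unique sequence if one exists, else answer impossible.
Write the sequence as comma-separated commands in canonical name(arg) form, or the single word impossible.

rotate(0, 90), rotate(0, 90)

start: [θ0=0°, θ1=0°, θ2=90°]
t=1 rotate(0, 90) ⇒ [θ0=90°, θ1=0°, θ2=90°]
t=2 rotate(0, 90) ⇒ [θ0=180°, θ1=0°, θ2=90°]
no other 2-command option fits: unique.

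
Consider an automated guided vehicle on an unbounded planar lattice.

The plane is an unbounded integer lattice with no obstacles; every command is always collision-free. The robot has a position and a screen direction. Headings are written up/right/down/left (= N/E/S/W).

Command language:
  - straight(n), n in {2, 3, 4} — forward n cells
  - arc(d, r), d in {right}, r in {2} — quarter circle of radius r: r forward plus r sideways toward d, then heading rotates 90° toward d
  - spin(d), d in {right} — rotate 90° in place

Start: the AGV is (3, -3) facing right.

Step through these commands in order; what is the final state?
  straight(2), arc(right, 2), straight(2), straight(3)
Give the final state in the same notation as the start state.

(7, -10) facing down

start: (3, -3) facing right
step 1 (straight(2)): (5, -3) facing right
step 2 (arc(right, 2)): (7, -5) facing down
step 3 (straight(2)): (7, -7) facing down
step 4 (straight(3)): (7, -10) facing down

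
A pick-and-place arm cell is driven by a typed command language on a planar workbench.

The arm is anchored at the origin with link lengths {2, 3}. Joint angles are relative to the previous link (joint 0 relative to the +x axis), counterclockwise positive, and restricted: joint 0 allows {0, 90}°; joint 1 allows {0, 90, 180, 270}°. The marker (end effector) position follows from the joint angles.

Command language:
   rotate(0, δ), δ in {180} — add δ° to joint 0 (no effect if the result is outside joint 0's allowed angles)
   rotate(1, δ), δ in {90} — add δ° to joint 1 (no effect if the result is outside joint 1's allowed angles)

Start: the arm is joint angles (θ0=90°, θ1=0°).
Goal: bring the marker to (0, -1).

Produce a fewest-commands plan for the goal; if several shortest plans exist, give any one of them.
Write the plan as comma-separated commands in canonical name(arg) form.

rotate(1, 90), rotate(1, 90)

start: joint angles (θ0=90°, θ1=0°)
1. rotate(1, 90) → joint angles (θ0=90°, θ1=90°)
2. rotate(1, 90) → joint angles (θ0=90°, θ1=180°)
nothing shorter than 2 reaches the goal.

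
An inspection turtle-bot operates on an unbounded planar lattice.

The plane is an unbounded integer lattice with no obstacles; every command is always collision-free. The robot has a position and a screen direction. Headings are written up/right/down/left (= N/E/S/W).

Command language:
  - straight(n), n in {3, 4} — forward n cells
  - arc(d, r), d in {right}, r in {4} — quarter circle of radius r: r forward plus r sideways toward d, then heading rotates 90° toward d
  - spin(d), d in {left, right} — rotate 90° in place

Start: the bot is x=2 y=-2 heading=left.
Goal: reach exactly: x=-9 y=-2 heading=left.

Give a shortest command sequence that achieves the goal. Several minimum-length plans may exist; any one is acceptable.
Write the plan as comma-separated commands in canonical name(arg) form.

t0: x=2 y=-2 heading=left
1. straight(4) → x=-2 y=-2 heading=left
2. straight(4) → x=-6 y=-2 heading=left
3. straight(3) → x=-9 y=-2 heading=left
no 2-step plan works, so 3 is optimal.

straight(4), straight(4), straight(3)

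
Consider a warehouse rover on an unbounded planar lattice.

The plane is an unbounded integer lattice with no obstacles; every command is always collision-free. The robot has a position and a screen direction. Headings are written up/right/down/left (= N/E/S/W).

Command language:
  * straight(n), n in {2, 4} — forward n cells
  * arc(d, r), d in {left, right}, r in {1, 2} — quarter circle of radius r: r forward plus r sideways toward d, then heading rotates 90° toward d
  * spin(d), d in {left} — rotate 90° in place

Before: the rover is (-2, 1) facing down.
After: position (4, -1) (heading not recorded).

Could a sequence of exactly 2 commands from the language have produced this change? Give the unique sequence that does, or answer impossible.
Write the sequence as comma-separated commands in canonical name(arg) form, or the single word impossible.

arc(left, 2), straight(4)

key: running straight(4) before arc(left, 2) would end elsewhere — order is forced
from: (-2, 1) facing down
[1] after arc(left, 2): (0, -1) facing right
[2] after straight(4): (4, -1) facing right
uniquely the one of 49 2-step routes that fits.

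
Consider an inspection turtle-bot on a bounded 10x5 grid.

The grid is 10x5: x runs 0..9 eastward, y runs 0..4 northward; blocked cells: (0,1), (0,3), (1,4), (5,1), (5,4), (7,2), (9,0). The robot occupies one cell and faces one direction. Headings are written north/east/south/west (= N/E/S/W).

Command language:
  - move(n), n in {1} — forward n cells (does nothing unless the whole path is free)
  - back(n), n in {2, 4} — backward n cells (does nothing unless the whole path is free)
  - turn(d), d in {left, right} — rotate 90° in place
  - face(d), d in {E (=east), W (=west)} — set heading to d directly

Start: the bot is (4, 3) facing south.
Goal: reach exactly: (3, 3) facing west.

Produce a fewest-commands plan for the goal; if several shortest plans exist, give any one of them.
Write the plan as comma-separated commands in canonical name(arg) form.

initial: (4, 3) facing south
step 1 (turn(right)): (4, 3) facing west
step 2 (move(1)): (3, 3) facing west
shorter routes all fall short; 2 is best.

turn(right), move(1)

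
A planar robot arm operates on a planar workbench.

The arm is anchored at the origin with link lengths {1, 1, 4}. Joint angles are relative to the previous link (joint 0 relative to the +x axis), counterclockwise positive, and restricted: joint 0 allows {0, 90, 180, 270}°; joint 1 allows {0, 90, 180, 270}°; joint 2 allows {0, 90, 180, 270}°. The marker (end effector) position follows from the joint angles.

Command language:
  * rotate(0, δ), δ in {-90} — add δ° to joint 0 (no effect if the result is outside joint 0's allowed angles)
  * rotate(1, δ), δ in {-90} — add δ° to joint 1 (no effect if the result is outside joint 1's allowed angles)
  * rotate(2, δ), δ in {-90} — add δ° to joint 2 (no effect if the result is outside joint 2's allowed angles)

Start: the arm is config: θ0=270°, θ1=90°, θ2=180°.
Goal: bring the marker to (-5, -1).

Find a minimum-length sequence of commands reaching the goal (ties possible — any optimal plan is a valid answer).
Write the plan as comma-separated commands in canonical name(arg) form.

begin: config: θ0=270°, θ1=90°, θ2=180°
[1] after rotate(1, -90): config: θ0=270°, θ1=0°, θ2=180°
[2] after rotate(1, -90): config: θ0=270°, θ1=270°, θ2=180°
[3] after rotate(2, -90): config: θ0=270°, θ1=270°, θ2=90°
[4] after rotate(2, -90): config: θ0=270°, θ1=270°, θ2=0°
nothing shorter than 4 reaches the goal.

rotate(1, -90), rotate(1, -90), rotate(2, -90), rotate(2, -90)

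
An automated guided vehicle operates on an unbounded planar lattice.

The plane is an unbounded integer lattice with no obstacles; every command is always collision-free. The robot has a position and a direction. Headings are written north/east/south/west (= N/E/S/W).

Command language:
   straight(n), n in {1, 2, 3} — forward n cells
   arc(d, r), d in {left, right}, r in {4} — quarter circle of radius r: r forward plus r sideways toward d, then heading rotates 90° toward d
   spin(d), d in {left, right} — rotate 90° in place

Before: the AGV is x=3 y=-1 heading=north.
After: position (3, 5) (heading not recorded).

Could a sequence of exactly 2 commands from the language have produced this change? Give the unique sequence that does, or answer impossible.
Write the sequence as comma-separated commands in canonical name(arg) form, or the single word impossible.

straight(3), straight(3)

initial: x=3 y=-1 heading=north
t=1 straight(3) ⇒ x=3 y=2 heading=north
t=2 straight(3) ⇒ x=3 y=5 heading=north
all 49 alternatives checked — unique.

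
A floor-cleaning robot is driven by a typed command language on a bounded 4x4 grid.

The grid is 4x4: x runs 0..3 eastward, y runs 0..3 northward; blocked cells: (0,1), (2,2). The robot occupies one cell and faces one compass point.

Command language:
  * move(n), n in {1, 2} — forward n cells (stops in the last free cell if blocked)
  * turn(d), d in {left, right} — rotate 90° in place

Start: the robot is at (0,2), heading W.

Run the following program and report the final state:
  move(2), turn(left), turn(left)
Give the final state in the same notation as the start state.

at (0,2), heading E

initial: at (0,2), heading W
step 1 (move(2)): at (0,2), heading W
step 2 (turn(left)): at (0,2), heading S
step 3 (turn(left)): at (0,2), heading E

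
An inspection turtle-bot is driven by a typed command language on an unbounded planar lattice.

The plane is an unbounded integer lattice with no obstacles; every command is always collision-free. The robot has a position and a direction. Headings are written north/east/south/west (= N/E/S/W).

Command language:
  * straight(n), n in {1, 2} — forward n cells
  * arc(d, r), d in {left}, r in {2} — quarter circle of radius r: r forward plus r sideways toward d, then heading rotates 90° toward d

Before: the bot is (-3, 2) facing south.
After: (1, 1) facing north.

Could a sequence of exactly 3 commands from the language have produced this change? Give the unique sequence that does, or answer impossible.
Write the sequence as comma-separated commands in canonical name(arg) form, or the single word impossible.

straight(1), arc(left, 2), arc(left, 2)

key: position moved to (1,1) AND the heading swung to N — translation plus rotation needed
from: (-3, 2) facing south
t=1 straight(1) ⇒ (-3, 1) facing south
t=2 arc(left, 2) ⇒ (-1, -1) facing east
t=3 arc(left, 2) ⇒ (1, 1) facing north
no rival 3-sequence matches.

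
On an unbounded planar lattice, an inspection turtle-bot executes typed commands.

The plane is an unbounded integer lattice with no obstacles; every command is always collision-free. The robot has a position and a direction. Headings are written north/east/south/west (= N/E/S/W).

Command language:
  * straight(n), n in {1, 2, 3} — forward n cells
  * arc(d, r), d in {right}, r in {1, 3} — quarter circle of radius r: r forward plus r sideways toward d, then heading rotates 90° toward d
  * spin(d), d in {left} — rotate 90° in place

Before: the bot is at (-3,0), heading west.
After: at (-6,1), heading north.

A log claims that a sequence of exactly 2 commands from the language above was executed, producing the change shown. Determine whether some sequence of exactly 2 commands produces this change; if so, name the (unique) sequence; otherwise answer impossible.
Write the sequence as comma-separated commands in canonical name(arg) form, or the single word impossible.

straight(2), arc(right, 1)

key: cell and facing (now N) both changed — the 2 commands mix motion and turning
start: at (-3,0), heading west
step 1 (straight(2)): at (-5,0), heading west
step 2 (arc(right, 1)): at (-6,1), heading north
uniquely the one of 36 2-step routes that fits.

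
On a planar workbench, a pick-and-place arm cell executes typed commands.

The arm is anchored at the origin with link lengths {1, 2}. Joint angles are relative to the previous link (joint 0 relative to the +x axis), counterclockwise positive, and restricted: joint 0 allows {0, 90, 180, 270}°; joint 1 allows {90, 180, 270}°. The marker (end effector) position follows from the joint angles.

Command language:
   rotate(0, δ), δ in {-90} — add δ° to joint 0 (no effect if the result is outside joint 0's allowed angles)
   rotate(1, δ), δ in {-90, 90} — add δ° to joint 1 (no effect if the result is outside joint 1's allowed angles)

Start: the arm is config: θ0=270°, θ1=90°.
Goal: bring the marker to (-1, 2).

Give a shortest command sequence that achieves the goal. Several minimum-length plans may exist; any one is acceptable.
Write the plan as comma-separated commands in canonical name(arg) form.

rotate(1, 90), rotate(1, 90), rotate(0, -90)

t0: config: θ0=270°, θ1=90°
step 1 (rotate(1, 90)): config: θ0=270°, θ1=180°
step 2 (rotate(1, 90)): config: θ0=270°, θ1=270°
step 3 (rotate(0, -90)): config: θ0=180°, θ1=270°
nothing shorter than 3 reaches the goal.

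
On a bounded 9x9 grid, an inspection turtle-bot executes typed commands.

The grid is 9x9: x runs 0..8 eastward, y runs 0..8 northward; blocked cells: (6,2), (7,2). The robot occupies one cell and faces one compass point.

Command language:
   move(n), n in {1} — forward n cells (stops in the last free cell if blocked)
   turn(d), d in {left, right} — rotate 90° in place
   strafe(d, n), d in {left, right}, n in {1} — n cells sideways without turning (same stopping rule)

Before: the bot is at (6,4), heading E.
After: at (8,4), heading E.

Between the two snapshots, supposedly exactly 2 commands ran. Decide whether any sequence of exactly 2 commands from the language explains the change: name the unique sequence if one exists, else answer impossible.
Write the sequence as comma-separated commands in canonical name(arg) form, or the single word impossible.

key: still facing E at the end — nothing in the sequence rotates
start: at (6,4), heading E
step 1 (move(1)): at (7,4), heading E
step 2 (move(1)): at (8,4), heading E
no rival 2-sequence matches.

move(1), move(1)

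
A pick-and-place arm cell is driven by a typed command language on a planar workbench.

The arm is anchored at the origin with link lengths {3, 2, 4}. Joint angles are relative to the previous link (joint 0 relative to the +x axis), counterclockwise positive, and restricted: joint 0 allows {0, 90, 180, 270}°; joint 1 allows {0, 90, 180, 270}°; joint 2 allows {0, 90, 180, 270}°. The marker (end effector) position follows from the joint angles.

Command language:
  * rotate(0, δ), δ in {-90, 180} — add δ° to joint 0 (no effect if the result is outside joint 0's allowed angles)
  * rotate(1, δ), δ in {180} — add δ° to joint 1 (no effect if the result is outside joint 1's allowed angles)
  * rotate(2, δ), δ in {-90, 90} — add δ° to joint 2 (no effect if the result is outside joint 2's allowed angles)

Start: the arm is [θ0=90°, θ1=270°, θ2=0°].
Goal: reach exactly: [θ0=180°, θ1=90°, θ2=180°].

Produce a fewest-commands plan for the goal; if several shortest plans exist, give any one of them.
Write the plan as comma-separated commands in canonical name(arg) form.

rotate(2, -90), rotate(2, -90), rotate(1, 180), rotate(0, 180), rotate(0, -90)

begin: [θ0=90°, θ1=270°, θ2=0°]
t=1 rotate(2, -90) ⇒ [θ0=90°, θ1=270°, θ2=270°]
t=2 rotate(2, -90) ⇒ [θ0=90°, θ1=270°, θ2=180°]
t=3 rotate(1, 180) ⇒ [θ0=90°, θ1=90°, θ2=180°]
t=4 rotate(0, 180) ⇒ [θ0=270°, θ1=90°, θ2=180°]
t=5 rotate(0, -90) ⇒ [θ0=180°, θ1=90°, θ2=180°]
nothing shorter than 5 reaches the goal.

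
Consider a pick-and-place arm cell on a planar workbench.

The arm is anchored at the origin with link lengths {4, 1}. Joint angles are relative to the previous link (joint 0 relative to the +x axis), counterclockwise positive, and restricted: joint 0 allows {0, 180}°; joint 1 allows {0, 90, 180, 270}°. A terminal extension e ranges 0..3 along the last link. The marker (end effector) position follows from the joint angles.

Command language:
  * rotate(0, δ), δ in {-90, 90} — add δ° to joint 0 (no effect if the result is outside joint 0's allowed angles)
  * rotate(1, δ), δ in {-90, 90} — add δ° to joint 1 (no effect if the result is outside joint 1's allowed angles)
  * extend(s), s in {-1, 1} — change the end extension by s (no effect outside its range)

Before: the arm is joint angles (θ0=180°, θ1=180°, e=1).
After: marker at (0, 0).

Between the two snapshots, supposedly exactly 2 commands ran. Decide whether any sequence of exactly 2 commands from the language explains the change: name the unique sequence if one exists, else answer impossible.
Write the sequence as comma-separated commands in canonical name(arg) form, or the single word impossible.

start: joint angles (θ0=180°, θ1=180°, e=1)
step 1 (extend(1)): joint angles (θ0=180°, θ1=180°, e=2)
step 2 (extend(1)): joint angles (θ0=180°, θ1=180°, e=3)
all 36 alternatives checked — unique.

extend(1), extend(1)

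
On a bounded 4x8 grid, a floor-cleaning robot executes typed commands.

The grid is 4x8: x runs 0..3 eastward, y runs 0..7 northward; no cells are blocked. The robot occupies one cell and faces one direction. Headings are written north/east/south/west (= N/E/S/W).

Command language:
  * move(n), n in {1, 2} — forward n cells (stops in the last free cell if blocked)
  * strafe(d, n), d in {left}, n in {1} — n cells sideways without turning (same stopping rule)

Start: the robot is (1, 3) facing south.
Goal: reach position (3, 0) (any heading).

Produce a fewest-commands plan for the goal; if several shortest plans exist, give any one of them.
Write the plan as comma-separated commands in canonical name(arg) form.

start: (1, 3) facing south
1. strafe(left, 1) → (2, 3) facing south
2. strafe(left, 1) → (3, 3) facing south
3. move(2) → (3, 1) facing south
4. move(2) → (3, 0) facing south
no 3-step plan works, so 4 is optimal.

strafe(left, 1), strafe(left, 1), move(2), move(2)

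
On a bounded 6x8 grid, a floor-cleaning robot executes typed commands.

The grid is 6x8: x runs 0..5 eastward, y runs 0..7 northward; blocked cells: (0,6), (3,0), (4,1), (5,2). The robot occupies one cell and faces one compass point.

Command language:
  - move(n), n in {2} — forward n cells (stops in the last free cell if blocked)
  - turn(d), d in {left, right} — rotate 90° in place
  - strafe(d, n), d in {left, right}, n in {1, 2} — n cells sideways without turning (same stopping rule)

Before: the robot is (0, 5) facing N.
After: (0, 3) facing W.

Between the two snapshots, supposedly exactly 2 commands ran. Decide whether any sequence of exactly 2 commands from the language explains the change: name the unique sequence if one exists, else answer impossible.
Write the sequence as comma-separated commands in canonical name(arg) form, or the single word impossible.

turn(left), strafe(left, 2)

key: order matters: swapping turn(left) and strafe(left, 2) lands elsewhere
from: (0, 5) facing N
1. turn(left) → (0, 5) facing W
2. strafe(left, 2) → (0, 3) facing W
all 49 alternatives checked — unique.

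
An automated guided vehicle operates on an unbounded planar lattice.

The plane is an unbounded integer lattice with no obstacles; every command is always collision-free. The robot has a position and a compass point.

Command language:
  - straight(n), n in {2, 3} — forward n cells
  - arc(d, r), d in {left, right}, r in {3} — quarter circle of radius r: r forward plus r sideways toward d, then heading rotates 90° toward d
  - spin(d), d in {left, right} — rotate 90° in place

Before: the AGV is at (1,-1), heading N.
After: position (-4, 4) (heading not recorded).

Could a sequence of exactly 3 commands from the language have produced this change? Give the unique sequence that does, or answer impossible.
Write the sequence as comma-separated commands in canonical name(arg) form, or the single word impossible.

start: at (1,-1), heading N
[1] after straight(2): at (1,1), heading N
[2] after arc(left, 3): at (-2,4), heading W
[3] after straight(2): at (-4,4), heading W
no rival 3-sequence matches.

straight(2), arc(left, 3), straight(2)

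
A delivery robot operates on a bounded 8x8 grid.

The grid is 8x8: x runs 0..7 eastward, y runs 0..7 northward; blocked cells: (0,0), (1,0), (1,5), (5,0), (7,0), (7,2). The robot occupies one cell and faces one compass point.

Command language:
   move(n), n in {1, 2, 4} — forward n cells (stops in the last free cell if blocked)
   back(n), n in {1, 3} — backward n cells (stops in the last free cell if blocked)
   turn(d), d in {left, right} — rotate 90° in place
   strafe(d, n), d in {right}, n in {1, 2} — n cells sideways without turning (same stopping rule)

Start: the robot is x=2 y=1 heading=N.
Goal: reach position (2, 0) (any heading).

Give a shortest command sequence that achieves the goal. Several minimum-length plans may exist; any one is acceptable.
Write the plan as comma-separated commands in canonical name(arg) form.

back(3)

initial: x=2 y=1 heading=N
step 1 (back(3)): x=2 y=0 heading=N
shorter routes all fall short; 1 is best.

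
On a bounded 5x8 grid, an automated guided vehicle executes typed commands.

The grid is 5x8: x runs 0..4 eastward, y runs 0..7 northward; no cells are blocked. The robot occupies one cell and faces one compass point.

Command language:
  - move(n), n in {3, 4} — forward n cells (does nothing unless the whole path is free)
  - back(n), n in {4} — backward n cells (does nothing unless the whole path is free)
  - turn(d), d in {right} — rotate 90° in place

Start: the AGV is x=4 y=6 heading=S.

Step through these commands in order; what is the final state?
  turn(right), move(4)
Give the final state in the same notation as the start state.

x=0 y=6 heading=W

start: x=4 y=6 heading=S
t=1 turn(right) ⇒ x=4 y=6 heading=W
t=2 move(4) ⇒ x=0 y=6 heading=W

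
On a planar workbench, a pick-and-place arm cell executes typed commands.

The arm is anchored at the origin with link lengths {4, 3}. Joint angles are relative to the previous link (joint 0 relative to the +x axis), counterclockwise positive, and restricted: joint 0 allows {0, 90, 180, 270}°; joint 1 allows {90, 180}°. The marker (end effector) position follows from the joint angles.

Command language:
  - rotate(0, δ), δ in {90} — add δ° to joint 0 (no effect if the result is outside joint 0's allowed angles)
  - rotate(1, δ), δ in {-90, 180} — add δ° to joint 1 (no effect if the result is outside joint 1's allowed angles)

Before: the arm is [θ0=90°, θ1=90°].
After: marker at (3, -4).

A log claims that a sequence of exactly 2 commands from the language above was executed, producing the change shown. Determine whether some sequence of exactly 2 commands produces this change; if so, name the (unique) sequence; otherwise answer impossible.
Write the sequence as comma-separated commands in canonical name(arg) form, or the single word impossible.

start: [θ0=90°, θ1=90°]
[1] after rotate(0, 90): [θ0=180°, θ1=90°]
[2] after rotate(0, 90): [θ0=270°, θ1=90°]
all 9 alternatives checked — unique.

rotate(0, 90), rotate(0, 90)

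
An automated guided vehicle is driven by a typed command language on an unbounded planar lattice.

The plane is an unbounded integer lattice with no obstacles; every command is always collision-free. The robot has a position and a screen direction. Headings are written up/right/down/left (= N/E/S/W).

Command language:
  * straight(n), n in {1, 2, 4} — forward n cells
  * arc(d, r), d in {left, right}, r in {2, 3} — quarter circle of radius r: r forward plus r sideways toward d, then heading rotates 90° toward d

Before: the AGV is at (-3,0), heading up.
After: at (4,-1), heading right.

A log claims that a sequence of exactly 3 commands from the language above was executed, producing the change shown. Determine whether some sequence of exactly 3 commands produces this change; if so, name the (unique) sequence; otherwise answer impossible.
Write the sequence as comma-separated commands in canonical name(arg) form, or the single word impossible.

key: running arc(left, 2) before arc(right, 3) would end elsewhere — order is forced
begin: at (-3,0), heading up
step 1 (arc(right, 3)): at (0,3), heading right
step 2 (arc(right, 2)): at (2,1), heading down
step 3 (arc(left, 2)): at (4,-1), heading right
no other 3-command option fits: unique.

arc(right, 3), arc(right, 2), arc(left, 2)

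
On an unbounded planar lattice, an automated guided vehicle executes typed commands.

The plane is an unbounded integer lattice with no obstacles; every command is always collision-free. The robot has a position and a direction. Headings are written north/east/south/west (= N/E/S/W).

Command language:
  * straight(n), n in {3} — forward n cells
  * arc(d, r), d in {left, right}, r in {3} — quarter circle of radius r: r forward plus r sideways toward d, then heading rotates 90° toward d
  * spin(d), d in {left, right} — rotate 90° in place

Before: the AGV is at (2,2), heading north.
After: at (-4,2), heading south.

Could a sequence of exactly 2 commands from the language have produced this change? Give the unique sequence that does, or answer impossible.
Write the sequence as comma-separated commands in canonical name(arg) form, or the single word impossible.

arc(left, 3), arc(left, 3)

key: position moved to (-4,2) AND the heading swung to S — translation plus rotation needed
begin: at (2,2), heading north
[1] after arc(left, 3): at (-1,5), heading west
[2] after arc(left, 3): at (-4,2), heading south
all 25 alternatives checked — unique.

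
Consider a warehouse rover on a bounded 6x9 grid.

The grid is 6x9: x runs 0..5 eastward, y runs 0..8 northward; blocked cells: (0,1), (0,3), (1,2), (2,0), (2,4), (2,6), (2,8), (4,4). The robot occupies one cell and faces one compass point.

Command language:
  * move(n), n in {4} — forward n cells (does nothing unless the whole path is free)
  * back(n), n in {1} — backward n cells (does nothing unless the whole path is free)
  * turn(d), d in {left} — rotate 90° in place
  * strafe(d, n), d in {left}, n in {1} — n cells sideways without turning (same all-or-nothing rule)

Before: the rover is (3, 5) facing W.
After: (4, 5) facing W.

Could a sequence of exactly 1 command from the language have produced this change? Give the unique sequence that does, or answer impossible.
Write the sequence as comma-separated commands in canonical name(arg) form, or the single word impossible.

key: still facing W — the one step turns nothing
begin: (3, 5) facing W
step 1 (back(1)): (4, 5) facing W
no other 1-command option fits: unique.

back(1)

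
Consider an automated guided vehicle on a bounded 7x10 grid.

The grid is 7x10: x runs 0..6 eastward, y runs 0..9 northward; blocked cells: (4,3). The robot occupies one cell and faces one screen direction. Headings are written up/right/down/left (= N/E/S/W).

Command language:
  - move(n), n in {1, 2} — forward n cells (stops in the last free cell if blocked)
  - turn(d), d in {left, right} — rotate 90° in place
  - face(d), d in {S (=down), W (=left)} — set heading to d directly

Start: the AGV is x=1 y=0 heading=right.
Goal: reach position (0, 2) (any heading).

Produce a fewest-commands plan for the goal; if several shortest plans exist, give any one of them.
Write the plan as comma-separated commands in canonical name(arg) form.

face(W), move(2), turn(right), move(2)

start: x=1 y=0 heading=right
step 1 (face(W)): x=1 y=0 heading=left
step 2 (move(2)): x=0 y=0 heading=left
step 3 (turn(right)): x=0 y=0 heading=up
step 4 (move(2)): x=0 y=2 heading=up
no 3-step plan works, so 4 is optimal.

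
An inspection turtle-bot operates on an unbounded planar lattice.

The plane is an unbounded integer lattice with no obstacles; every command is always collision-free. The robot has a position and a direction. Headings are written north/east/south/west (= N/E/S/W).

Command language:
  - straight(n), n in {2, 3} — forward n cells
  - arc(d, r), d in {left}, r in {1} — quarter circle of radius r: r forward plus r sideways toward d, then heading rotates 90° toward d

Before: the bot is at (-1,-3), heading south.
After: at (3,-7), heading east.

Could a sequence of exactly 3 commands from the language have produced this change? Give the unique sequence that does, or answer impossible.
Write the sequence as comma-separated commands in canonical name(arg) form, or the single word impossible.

straight(3), arc(left, 1), straight(3)

key: cell and facing (now E) both changed — the 3 commands mix motion and turning
begin: at (-1,-3), heading south
1. straight(3) → at (-1,-6), heading south
2. arc(left, 1) → at (0,-7), heading east
3. straight(3) → at (3,-7), heading east
no other 3-command option fits: unique.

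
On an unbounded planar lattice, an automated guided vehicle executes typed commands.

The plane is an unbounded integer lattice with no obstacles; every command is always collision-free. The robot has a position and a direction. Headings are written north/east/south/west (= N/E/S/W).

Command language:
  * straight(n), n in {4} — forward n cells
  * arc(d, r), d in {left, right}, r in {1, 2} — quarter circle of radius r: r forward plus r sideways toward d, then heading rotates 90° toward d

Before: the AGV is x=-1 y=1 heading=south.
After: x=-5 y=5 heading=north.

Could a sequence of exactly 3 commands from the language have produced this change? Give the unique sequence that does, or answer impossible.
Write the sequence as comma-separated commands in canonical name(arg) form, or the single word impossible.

arc(right, 2), arc(right, 2), straight(4)

key: order matters: swapping arc(right, 2) and straight(4) lands elsewhere
begin: x=-1 y=1 heading=south
t=1 arc(right, 2) ⇒ x=-3 y=-1 heading=west
t=2 arc(right, 2) ⇒ x=-5 y=1 heading=north
t=3 straight(4) ⇒ x=-5 y=5 heading=north
no other 3-command option fits: unique.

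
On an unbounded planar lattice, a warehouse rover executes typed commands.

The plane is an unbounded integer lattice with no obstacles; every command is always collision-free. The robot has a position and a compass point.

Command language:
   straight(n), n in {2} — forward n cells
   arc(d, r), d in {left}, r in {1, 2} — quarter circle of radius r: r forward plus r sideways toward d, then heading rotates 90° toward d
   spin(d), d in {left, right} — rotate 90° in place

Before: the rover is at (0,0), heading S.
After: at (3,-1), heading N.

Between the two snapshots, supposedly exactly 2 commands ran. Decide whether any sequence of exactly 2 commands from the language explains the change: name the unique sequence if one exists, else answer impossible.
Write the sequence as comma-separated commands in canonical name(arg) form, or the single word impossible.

arc(left, 2), arc(left, 1)

key: running arc(left, 1) before arc(left, 2) would end elsewhere — order is forced
from: at (0,0), heading S
step 1 (arc(left, 2)): at (2,-2), heading E
step 2 (arc(left, 1)): at (3,-1), heading N
uniquely the one of 25 2-step routes that fits.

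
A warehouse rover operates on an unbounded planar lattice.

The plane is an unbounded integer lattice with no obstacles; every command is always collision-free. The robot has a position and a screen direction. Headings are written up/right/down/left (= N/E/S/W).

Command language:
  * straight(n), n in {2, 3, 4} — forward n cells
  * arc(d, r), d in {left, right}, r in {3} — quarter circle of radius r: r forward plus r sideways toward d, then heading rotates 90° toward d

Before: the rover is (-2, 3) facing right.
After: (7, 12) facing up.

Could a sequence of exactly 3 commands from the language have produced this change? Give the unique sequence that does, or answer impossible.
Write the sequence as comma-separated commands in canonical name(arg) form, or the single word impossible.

key: position moved to (7,12) AND the heading swung to N — translation plus rotation needed
from: (-2, 3) facing right
t=1 arc(left, 3) ⇒ (1, 6) facing up
t=2 arc(right, 3) ⇒ (4, 9) facing right
t=3 arc(left, 3) ⇒ (7, 12) facing up
no rival 3-sequence matches.

arc(left, 3), arc(right, 3), arc(left, 3)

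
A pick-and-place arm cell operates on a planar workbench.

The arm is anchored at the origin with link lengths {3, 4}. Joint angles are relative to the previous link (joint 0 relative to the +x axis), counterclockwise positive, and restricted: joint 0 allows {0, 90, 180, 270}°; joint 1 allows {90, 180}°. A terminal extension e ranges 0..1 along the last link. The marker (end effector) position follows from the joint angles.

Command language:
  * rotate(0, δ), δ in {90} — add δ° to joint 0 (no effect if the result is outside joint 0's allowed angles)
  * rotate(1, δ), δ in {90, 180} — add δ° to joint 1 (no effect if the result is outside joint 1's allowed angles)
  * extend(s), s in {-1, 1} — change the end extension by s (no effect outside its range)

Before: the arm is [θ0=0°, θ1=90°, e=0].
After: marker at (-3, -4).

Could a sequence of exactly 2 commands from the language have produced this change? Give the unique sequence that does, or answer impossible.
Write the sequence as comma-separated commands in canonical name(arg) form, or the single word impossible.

from: [θ0=0°, θ1=90°, e=0]
t=1 rotate(0, 90) ⇒ [θ0=90°, θ1=90°, e=0]
t=2 rotate(0, 90) ⇒ [θ0=180°, θ1=90°, e=0]
all 25 alternatives checked — unique.

rotate(0, 90), rotate(0, 90)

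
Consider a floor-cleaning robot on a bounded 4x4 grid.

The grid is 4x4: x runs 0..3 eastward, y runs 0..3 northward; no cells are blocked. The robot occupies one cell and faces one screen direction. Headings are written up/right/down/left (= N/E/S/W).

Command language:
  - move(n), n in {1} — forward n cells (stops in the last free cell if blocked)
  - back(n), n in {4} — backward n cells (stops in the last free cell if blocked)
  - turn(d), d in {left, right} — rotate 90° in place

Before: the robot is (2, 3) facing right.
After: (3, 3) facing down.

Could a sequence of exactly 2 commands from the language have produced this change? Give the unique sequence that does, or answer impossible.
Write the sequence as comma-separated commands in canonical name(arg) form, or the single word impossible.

move(1), turn(right)

key: position moved to (3,3) AND the heading swung to S — translation plus rotation needed
start: (2, 3) facing right
1. move(1) → (3, 3) facing right
2. turn(right) → (3, 3) facing down
no other 2-command option fits: unique.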